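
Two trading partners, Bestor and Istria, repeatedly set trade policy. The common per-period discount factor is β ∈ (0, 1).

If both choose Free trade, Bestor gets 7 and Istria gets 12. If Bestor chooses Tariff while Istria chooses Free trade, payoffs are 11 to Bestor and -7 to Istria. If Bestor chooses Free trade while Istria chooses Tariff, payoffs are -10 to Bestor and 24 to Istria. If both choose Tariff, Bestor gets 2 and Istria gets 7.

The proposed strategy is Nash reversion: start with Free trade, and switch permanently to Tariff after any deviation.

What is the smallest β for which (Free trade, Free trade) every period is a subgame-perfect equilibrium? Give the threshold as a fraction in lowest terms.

12/17

For Bestor: deviation gain 11−7 = 4, per-period punishment loss 7−2 = 5. IC gives β ≥ 4/9.
For Istria: gain 12, loss 5 per period, so β ≥ 12/17.
The tighter constraint is Istria's, so cooperation needs β ≥ 12/17.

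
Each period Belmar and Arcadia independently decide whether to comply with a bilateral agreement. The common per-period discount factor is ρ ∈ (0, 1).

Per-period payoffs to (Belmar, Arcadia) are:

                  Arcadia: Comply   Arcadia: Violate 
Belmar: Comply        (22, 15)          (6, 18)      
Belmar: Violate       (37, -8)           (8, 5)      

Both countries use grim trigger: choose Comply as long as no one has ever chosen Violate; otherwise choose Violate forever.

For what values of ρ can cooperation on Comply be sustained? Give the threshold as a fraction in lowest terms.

15/29

Belmar's threshold: (37−22)/(37−8) = 15/29.
Arcadia's threshold: (18−15)/(18−5) = 3/13.
15/29 > 3/13, so Belmar binds and ρ* = 15/29.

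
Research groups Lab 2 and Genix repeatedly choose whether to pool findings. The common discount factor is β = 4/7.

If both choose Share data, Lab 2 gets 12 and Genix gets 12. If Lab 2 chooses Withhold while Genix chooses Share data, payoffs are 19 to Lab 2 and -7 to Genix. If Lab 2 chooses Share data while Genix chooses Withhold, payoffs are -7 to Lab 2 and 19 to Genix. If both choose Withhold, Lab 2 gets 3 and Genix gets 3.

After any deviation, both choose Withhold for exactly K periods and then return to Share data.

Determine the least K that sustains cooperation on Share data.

No profitable deviation requires (12−3)(β+…+β^K) ≥ 19−12, i.e. β+…+β^K ≥ 7/9 ≈ 0.7778.
With β = 4/7, the partial sums are K=1: 0.5714, K=2: 0.8980.
K = 2 is the first length at which the sum reaches 0.7778.

2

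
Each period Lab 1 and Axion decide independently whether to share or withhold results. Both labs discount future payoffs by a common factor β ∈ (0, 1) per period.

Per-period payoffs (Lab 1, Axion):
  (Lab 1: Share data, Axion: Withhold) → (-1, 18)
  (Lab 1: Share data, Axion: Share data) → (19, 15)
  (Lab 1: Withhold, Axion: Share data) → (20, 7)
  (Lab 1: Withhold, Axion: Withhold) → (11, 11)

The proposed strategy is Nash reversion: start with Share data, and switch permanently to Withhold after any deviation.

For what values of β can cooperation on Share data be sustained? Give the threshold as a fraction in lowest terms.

Lab 1's threshold: (20−19)/(20−11) = 1/9.
Axion's threshold: (18−15)/(18−11) = 3/7.
1/9 < 3/7, so Axion binds and β* = 3/7.

3/7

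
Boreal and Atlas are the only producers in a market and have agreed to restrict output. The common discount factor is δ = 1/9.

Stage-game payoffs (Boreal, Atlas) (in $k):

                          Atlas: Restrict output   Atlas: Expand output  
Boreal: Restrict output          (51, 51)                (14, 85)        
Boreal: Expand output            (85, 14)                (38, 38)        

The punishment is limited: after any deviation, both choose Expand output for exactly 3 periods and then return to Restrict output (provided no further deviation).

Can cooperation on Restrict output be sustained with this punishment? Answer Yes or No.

No

Comparing payoff streams over the 4 periods until play realigns: cooperate → 51(1+δ+…+δ^3); deviate → 85 + 38(δ+…+δ^3).
Cooperation is sustained iff (51−38)(δ+…+δ^3) ≥ 85−51.
δ+…+δ^3 = 1/9·(1−(1/9)^3)/(1−1/9) = 0.1248, and (85−51)/(51−38) = 2.6154.
0.1248 < 2.6154, so cooperation is not sustainable.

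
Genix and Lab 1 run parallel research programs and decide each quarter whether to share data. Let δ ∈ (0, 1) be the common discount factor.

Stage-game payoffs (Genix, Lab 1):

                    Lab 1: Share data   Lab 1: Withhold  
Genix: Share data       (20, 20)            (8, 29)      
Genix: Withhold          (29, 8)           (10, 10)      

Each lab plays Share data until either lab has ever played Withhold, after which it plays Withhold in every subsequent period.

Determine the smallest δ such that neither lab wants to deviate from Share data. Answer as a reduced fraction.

9/19

20/(1−δ) ≥ 29 + 10δ/(1−δ)
20 ≥ 29 − 19δ
δ ≥ 9/19.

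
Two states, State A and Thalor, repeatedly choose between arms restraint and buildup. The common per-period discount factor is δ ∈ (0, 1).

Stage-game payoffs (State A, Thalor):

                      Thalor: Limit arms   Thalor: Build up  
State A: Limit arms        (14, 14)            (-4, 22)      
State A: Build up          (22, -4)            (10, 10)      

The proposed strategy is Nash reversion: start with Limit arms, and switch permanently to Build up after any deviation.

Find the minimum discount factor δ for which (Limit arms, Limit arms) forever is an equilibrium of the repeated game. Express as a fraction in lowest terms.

One-period gain from deviating is 22 − 14 = 8. The loss is 14 − 10 = 4 in every subsequent period, with present value 4·δ/(1−δ).
Deviation is unprofitable when 4·δ/(1−δ) ≥ 8, i.e. δ/(1−δ) ≥ 2.
Equivalently δ ≥ 8/(8+4) = 2/3.

2/3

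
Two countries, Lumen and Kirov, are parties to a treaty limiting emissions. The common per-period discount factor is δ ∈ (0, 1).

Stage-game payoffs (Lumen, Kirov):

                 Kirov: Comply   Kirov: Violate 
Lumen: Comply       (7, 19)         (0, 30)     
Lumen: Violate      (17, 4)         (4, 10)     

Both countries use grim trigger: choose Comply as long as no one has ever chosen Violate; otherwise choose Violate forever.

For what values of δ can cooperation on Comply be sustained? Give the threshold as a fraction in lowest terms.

For Lumen: deviation gain 17−7 = 10, per-period punishment loss 7−4 = 3. IC gives δ ≥ 10/13.
For Kirov: gain 11, loss 9 per period, so δ ≥ 11/20.
The tighter constraint is Lumen's, so cooperation needs δ ≥ 10/13.

10/13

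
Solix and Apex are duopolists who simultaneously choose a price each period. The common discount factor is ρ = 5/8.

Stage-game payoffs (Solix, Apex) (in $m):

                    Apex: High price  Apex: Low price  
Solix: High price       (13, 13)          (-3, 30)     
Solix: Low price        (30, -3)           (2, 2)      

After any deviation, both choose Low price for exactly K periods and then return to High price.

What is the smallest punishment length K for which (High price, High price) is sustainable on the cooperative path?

Need Σ_{k=1}^{K} ρ^k ≥ (30−13)/(13−2) = 1.5455 at ρ = 5/8.
At K = 5 the sum is 1.5077 < 1.5455; at K = 6 it is 1.5673 ≥ 1.5455.
So the minimum punishment length is K = 6.

6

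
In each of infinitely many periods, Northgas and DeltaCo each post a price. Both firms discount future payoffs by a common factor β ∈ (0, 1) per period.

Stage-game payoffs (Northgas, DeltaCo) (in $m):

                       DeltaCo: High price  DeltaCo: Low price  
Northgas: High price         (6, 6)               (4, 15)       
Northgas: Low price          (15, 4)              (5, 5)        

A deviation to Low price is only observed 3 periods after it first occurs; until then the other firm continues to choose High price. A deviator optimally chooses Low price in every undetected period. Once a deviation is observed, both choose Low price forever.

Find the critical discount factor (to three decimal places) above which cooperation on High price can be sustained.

The best deviation is to choose Low price for all 3 undetected periods, earning 15 each, then 5 forever once detected.
Deviation value: 15(1−β^3)/(1−β) + 5β^3/(1−β); cooperation value: 6/(1−β).
IC: 6 ≥ 15(1−β^3) + 5β^3 = 15 − 10β^3.
So β^3 ≥ 9/10, giving β ≥ (9/10)^(1/3) ≈ 0.965.

0.965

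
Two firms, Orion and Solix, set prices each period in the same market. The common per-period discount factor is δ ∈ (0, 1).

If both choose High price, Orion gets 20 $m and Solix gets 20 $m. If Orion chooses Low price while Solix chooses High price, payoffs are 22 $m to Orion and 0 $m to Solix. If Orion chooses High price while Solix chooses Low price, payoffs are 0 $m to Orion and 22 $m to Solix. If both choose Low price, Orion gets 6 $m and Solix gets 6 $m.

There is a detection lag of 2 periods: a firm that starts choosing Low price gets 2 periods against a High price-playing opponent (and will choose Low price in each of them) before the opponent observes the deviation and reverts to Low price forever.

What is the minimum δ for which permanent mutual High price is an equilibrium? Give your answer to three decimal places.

Deviating for the 2 undetected periods gains 22−20 = 2 per period over cooperation, then loses 20−6 = 14 per period forever once punishment starts.
Gain: 2(1 + δ + … + δ^1); loss: 14·δ^2/(1−δ).
No profitable deviation ⇔ 2(1−δ^2) ≤ 14·δ^2, i.e. δ^2 ≥ 2/(2+14) = 1/8.
Hence δ ≥ (1/8)^(1/2) ≈ 0.354.

0.354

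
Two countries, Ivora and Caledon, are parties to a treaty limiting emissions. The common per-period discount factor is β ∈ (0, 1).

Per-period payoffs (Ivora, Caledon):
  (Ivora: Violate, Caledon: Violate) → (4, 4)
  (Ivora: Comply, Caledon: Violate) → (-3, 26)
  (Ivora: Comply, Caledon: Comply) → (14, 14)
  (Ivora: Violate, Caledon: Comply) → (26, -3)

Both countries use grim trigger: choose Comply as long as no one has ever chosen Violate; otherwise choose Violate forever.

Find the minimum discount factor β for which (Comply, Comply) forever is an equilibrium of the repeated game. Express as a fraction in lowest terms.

One-period gain from deviating is 26 − 14 = 12. The loss is 14 − 4 = 10 in every subsequent period, with present value 10·β/(1−β).
Deviation is unprofitable when 10·β/(1−β) ≥ 12, i.e. β/(1−β) ≥ 6/5.
Equivalently β ≥ 12/(12+10) = 6/11.

6/11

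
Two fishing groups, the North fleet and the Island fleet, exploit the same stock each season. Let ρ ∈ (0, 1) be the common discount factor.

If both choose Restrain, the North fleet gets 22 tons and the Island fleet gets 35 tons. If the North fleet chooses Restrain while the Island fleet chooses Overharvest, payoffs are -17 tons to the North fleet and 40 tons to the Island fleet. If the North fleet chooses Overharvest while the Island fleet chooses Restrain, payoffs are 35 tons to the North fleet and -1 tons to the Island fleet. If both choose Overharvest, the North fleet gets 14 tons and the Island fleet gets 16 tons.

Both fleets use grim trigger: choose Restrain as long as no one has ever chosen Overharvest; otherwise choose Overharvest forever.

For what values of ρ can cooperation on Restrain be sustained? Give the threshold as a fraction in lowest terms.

For the North fleet: deviation gain 35−22 = 13, per-period punishment loss 22−14 = 8. IC gives ρ ≥ 13/21.
For the Island fleet: gain 5, loss 19 per period, so ρ ≥ 5/24.
The tighter constraint is the North fleet's, so cooperation needs ρ ≥ 13/21.

13/21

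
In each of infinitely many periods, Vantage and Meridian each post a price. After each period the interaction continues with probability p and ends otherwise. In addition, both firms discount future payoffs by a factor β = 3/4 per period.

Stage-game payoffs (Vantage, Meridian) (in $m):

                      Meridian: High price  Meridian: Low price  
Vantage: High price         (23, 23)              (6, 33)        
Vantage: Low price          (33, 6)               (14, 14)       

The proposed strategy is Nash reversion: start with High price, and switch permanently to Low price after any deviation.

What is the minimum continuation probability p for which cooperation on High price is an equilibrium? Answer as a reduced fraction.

40/57

Expected continuation weight on next period's payoff is β·p = 3/4·p, which plays the role of the discount factor.
Cooperation requires 3/4·p ≥ (33−23)/(33−14) = 10/19, hence p ≥ 40/57.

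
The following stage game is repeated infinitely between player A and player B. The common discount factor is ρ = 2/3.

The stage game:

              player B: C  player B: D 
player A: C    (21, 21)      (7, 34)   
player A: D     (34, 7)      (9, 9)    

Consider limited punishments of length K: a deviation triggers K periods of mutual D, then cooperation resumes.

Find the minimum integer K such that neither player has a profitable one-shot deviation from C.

2

IC: ρ(1−ρ^K)/(1−ρ) ≥ (34−21)/(21−9) = 13/12.
With ρ = 2/3: need 1 − ρ^K ≥ 13/12·(1−2/3)/(2/3), i.e. ρ^K ≤ 0.4583.
Since (2/3)^1 = 0.6667 and (2/3)^2 = 0.4444, the smallest such K is 2.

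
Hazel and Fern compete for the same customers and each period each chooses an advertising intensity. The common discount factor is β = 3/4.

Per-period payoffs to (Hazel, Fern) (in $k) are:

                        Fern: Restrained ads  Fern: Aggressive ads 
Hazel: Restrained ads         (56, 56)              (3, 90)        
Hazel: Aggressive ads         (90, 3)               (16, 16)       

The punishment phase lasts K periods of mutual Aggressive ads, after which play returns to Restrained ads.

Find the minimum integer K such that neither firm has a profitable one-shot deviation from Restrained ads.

2

IC: β(1−β^K)/(1−β) ≥ (90−56)/(56−16) = 17/20.
With β = 3/4: need 1 − β^K ≥ 17/20·(1−3/4)/(3/4), i.e. β^K ≤ 0.7167.
Since (3/4)^1 = 0.7500 and (3/4)^2 = 0.5625, the smallest such K is 2.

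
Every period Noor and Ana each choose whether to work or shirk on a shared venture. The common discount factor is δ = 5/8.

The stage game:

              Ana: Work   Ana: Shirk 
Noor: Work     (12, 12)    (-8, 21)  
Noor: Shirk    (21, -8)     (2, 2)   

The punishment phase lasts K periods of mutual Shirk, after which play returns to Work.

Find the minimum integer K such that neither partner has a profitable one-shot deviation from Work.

2

Need Σ_{k=1}^{K} δ^k ≥ (21−12)/(12−2) = 0.9000 at δ = 5/8.
At K = 1 the sum is 0.6250 < 0.9000; at K = 2 it is 1.0156 ≥ 0.9000.
So the minimum punishment length is K = 2.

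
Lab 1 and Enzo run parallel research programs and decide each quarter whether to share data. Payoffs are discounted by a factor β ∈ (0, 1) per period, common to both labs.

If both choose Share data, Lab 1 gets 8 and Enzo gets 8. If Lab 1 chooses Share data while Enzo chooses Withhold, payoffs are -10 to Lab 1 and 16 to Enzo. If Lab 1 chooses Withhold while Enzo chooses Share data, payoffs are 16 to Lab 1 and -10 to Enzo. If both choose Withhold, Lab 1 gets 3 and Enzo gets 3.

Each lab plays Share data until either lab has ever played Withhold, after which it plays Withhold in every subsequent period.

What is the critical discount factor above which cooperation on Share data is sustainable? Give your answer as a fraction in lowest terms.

8/(1−β) ≥ 16 + 3β/(1−β)
8 ≥ 16 − 13β
β ≥ 8/13.

8/13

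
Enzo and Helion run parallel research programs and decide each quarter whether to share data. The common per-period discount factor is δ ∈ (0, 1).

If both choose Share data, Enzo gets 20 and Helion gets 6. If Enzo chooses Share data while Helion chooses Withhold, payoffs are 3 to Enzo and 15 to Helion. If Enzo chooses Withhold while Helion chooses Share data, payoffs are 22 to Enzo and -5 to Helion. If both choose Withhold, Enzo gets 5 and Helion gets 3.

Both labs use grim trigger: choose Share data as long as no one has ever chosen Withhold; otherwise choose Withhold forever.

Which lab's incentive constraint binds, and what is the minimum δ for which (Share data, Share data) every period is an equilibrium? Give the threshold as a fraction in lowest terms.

Helion; δ ≥ 3/4

Enzo: cooperation gives 20 each period; deviation gives 22 once then 5 forever.
  20/(1−δ) ≥ 22 + 5δ/(1−δ) ⇒ δ ≥ 2/17.
Helion: cooperation gives 6 each period; deviation gives 15 once then 3 forever.
  δ ≥ 9/12 = 3/4.
Both must hold, so the binding constraint is Helion's: δ ≥ 3/4.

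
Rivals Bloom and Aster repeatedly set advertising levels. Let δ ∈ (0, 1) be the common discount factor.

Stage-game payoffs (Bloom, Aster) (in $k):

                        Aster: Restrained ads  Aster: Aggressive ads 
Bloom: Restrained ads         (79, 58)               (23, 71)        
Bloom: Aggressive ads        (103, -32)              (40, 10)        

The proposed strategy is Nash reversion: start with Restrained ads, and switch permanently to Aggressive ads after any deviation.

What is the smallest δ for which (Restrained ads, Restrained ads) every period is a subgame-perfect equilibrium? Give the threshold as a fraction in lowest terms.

Bloom: cooperation gives 79 each period; deviation gives 103 once then 40 forever.
  79/(1−δ) ≥ 103 + 40δ/(1−δ) ⇒ δ ≥ 24/63 = 8/21.
Aster: cooperation gives 58 each period; deviation gives 71 once then 10 forever.
  δ ≥ 13/61.
Both must hold, so the binding constraint is Bloom's: δ ≥ 8/21.

8/21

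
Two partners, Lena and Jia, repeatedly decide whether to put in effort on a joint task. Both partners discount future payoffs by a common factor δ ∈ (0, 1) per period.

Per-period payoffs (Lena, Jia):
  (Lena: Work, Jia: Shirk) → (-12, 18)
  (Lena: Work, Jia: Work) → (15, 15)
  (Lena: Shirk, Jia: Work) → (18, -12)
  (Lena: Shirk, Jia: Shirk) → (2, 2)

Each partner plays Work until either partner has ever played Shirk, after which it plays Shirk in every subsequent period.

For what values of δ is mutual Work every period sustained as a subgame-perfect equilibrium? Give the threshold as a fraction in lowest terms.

15/(1−δ) ≥ 18 + 2δ/(1−δ)
15 ≥ 18 − 16δ
δ ≥ 3/16.

3/16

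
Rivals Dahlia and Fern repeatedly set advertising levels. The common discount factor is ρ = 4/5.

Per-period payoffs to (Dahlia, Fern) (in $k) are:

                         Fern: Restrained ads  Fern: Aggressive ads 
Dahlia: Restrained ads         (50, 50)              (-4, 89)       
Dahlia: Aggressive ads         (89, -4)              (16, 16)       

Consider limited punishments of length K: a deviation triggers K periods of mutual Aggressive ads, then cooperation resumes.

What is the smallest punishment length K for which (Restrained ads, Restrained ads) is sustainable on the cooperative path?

2

IC: ρ(1−ρ^K)/(1−ρ) ≥ (89−50)/(50−16) = 39/34.
With ρ = 4/5: need 1 − ρ^K ≥ 39/34·(1−4/5)/(4/5), i.e. ρ^K ≤ 0.7132.
Since (4/5)^1 = 0.8000 and (4/5)^2 = 0.6400, the smallest such K is 2.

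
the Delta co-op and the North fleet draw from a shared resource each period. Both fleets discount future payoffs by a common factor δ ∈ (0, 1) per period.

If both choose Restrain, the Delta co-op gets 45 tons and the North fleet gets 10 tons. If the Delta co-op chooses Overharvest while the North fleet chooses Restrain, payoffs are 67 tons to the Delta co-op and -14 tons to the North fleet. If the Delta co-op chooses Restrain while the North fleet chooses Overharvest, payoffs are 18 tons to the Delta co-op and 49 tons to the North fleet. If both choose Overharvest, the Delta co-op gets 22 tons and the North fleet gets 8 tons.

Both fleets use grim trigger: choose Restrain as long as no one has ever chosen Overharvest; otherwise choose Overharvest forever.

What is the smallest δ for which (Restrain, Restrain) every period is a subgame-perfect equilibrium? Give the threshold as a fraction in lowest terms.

the Delta co-op's threshold: (67−45)/(67−22) = 22/45.
the North fleet's threshold: (49−10)/(49−8) = 39/41.
22/45 < 39/41, so the North fleet binds and δ* = 39/41.

39/41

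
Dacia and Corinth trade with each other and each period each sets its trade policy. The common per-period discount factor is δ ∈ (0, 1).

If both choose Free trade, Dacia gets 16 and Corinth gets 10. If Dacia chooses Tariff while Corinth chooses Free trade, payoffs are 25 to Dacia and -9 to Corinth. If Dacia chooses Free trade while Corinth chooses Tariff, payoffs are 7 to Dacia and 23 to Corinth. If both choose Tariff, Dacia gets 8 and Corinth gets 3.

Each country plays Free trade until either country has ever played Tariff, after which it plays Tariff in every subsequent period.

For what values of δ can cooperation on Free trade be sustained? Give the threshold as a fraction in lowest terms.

13/20

For Dacia: deviation gain 25−16 = 9, per-period punishment loss 16−8 = 8. IC gives δ ≥ 9/17.
For Corinth: gain 13, loss 7 per period, so δ ≥ 13/20.
The tighter constraint is Corinth's, so cooperation needs δ ≥ 13/20.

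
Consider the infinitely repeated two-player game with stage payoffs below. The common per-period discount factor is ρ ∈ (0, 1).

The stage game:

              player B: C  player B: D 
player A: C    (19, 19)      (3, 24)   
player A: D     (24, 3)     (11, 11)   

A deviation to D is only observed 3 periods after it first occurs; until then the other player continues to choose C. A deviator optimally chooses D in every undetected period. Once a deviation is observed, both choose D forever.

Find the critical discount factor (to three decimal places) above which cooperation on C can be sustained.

Deviating for the 3 undetected periods gains 24−19 = 5 per period over cooperation, then loses 19−11 = 8 per period forever once punishment starts.
Gain: 5(1 + ρ + … + ρ^2); loss: 8·ρ^3/(1−ρ).
No profitable deviation ⇔ 5(1−ρ^3) ≤ 8·ρ^3, i.e. ρ^3 ≥ 5/(5+8) = 5/13.
Hence ρ ≥ (5/13)^(1/3) ≈ 0.727.

0.727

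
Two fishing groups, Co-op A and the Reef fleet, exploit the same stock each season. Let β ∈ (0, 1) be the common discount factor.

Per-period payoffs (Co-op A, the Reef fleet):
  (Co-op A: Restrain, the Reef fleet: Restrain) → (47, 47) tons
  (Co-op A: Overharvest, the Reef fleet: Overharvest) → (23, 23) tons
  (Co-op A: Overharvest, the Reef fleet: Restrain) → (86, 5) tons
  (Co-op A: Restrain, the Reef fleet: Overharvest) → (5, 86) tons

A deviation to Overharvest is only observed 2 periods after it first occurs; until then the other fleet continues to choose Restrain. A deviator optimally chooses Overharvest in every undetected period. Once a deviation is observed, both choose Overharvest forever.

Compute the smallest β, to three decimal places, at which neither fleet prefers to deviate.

0.787

Deviating for the 2 undetected periods gains 86−47 = 39 per period over cooperation, then loses 47−23 = 24 per period forever once punishment starts.
Gain: 39(1 + β + … + β^1); loss: 24·β^2/(1−β).
No profitable deviation ⇔ 39(1−β^2) ≤ 24·β^2, i.e. β^2 ≥ 39/(39+24) = 13/21.
Hence β ≥ (13/21)^(1/2) ≈ 0.787.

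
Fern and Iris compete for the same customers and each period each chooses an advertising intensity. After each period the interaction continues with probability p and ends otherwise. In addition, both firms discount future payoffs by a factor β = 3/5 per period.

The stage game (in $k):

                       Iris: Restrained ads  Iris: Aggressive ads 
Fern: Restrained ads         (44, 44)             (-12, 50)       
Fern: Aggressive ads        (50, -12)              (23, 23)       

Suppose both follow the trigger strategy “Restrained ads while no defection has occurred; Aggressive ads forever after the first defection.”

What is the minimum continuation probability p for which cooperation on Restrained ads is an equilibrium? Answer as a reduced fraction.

With continuation probability p and discount β, the effective per-period discount factor is βp.
Grim-trigger IC: βp ≥ (50−44)/(50−23) = 2/9.
So p ≥ (2/9)/(3/5) = 10/27.

10/27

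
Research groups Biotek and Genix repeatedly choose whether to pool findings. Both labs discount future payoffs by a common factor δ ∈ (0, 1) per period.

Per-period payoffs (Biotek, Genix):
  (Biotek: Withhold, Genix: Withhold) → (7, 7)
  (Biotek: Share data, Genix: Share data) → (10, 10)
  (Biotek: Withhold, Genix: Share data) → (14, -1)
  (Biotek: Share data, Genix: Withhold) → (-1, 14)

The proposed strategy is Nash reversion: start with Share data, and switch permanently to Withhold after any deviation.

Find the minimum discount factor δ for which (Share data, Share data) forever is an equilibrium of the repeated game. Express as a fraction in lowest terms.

4/7

Under grim trigger the critical discount factor is (T−C)/(T−P) with T = 14, C = 10, P = 7.
δ* = (14−10)/(14−7) = 4/7.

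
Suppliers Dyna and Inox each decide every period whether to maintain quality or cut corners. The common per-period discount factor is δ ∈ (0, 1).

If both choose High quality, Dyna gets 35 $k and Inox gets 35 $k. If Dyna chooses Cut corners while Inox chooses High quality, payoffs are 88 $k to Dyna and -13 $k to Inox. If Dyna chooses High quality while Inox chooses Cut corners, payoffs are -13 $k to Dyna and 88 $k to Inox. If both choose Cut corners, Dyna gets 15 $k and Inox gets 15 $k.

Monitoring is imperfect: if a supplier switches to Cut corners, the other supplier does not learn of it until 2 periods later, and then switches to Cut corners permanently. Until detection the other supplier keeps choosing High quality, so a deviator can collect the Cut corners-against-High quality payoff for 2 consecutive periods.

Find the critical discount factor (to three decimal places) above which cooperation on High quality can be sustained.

0.852

A deviator earns 88 for 2 periods, then 15 forever; cooperating earns 35 forever. Multiplying the IC by (1−δ):
35 ≥ 88(1−δ^2) + 15δ^2, so 73·δ^2 ≥ 53 and δ^2 ≥ 53/73.
δ ≥ (53/73)^(1/2) ≈ 0.852.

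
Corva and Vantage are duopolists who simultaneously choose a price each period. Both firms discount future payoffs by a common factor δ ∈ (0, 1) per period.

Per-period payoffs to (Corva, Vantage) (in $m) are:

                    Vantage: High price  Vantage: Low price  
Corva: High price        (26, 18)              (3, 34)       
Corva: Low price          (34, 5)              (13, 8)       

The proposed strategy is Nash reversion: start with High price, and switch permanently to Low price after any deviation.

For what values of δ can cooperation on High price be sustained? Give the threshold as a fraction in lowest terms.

8/13

For Corva: deviation gain 34−26 = 8, per-period punishment loss 26−13 = 13. IC gives δ ≥ 8/21.
For Vantage: gain 16, loss 10 per period, so δ ≥ 16/26 = 8/13.
The tighter constraint is Vantage's, so cooperation needs δ ≥ 8/13.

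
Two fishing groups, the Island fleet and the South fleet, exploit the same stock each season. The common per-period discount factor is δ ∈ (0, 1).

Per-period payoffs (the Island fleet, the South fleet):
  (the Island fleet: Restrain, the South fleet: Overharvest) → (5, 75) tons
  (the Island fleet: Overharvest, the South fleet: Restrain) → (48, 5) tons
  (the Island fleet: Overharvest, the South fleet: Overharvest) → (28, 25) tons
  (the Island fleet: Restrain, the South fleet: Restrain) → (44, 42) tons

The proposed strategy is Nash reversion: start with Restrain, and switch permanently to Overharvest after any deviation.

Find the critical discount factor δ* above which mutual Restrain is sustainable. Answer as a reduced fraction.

the Island fleet's threshold: (48−44)/(48−28) = 1/5.
the South fleet's threshold: (75−42)/(75−25) = 33/50.
1/5 < 33/50, so the South fleet binds and δ* = 33/50.

33/50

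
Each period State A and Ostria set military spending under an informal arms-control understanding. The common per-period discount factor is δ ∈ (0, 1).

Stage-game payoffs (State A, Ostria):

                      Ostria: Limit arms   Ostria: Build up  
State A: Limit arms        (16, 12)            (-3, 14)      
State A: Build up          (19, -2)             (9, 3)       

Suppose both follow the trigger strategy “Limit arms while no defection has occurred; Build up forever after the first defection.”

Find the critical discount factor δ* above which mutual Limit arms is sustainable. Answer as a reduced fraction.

State A: cooperation gives 16 each period; deviation gives 19 once then 9 forever.
  16/(1−δ) ≥ 19 + 9δ/(1−δ) ⇒ δ ≥ 3/10.
Ostria: cooperation gives 12 each period; deviation gives 14 once then 3 forever.
  δ ≥ 2/11.
Both must hold, so the binding constraint is State A's: δ ≥ 3/10.

3/10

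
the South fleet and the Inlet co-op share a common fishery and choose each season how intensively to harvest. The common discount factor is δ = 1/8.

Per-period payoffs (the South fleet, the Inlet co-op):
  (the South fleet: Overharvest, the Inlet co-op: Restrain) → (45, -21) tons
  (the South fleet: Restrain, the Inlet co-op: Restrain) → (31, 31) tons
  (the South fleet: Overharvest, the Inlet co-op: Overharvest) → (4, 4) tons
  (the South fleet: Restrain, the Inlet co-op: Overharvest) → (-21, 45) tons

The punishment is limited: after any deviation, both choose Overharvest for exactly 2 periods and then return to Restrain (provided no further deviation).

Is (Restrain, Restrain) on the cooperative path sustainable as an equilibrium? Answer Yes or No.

No

Comparing payoff streams over the 3 periods until play realigns: cooperate → 31(1+δ+…+δ^2); deviate → 45 + 4(δ+…+δ^2).
Cooperation is sustained iff (31−4)(δ+…+δ^2) ≥ 45−31.
δ+…+δ^2 = 1/8·(1−(1/8)^2)/(1−1/8) = 0.1406, and (45−31)/(31−4) = 0.5185.
0.1406 < 0.5185, so cooperation is not sustainable.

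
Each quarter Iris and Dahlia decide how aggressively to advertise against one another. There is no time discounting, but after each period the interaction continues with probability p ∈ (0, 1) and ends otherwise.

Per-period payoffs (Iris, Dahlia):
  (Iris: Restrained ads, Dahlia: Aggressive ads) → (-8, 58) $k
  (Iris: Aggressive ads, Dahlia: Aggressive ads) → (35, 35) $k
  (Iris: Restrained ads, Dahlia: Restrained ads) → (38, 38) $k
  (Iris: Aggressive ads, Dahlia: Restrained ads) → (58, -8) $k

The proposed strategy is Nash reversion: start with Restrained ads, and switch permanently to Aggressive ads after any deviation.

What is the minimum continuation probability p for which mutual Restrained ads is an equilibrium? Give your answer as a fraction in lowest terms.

20/23

With no time discounting, the continuation probability p plays the role of the discount factor.
Grim-trigger IC: 38/(1−p) ≥ 58 + 35p/(1−p) ⇒ p ≥ (58−38)/(58−35) = 20/23.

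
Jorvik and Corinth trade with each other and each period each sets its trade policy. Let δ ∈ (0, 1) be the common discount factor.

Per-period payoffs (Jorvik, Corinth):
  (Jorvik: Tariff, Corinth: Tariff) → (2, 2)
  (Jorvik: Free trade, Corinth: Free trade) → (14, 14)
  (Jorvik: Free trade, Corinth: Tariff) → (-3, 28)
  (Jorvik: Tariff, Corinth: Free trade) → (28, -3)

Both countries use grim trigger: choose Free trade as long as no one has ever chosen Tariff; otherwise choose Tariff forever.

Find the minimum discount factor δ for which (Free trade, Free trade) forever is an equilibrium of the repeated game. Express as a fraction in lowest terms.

14/(1−δ) ≥ 28 + 2δ/(1−δ)
14 ≥ 28 − 26δ
δ ≥ 14/26 = 7/13.

7/13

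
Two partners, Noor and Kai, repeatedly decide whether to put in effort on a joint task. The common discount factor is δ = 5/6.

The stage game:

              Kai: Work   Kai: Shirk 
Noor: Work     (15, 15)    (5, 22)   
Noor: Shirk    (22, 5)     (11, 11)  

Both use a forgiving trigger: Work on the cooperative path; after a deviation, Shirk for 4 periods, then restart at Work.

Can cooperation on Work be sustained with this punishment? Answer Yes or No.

Yes

A one-shot deviation gives 22 now, then 11 for 4 periods, then back to 15.
Gain from deviating: (22−15) today; loss: (15−11) in each of the next 4 periods.
No-deviation condition: (15−11)(δ+…+δ^4) ≥ 22−15, i.e. δ+…+δ^4 ≥ 7/4.
At δ = 5/6: δ+…+δ^4 = 2.5887 ≥ 1.7500.
So cooperation is sustainable.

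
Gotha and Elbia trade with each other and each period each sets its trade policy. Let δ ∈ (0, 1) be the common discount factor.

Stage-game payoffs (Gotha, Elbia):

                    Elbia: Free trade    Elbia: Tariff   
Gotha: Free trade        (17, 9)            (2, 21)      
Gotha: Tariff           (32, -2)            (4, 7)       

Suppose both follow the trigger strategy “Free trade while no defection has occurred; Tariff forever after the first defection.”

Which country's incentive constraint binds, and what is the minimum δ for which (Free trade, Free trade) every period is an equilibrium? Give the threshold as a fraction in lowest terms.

Elbia; δ ≥ 6/7

For Gotha: deviation gain 32−17 = 15, per-period punishment loss 17−4 = 13. IC gives δ ≥ 15/28.
For Elbia: gain 12, loss 2 per period, so δ ≥ 12/14 = 6/7.
The tighter constraint is Elbia's, so cooperation needs δ ≥ 6/7.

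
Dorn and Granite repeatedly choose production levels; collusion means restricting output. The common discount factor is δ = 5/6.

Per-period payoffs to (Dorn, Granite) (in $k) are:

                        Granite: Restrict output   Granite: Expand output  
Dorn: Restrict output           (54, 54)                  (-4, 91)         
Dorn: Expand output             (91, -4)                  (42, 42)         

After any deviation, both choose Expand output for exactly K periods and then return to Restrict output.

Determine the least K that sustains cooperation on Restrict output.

6

Need Σ_{k=1}^{K} δ^k ≥ (91−54)/(54−42) = 3.0833 at δ = 5/6.
At K = 5 the sum is 2.9906 < 3.0833; at K = 6 it is 3.3255 ≥ 3.0833.
So the minimum punishment length is K = 6.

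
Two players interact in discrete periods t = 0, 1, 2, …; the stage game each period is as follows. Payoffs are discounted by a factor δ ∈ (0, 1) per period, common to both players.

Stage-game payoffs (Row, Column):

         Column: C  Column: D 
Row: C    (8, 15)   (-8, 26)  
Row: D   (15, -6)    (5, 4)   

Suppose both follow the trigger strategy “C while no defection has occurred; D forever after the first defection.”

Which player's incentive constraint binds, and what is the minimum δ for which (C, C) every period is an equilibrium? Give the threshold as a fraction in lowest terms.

For Row: deviation gain 15−8 = 7, per-period punishment loss 8−5 = 3. IC gives δ ≥ 7/10.
For Column: gain 11, loss 11 per period, so δ ≥ 11/22 = 1/2.
The tighter constraint is Row's, so cooperation needs δ ≥ 7/10.

Row; δ ≥ 7/10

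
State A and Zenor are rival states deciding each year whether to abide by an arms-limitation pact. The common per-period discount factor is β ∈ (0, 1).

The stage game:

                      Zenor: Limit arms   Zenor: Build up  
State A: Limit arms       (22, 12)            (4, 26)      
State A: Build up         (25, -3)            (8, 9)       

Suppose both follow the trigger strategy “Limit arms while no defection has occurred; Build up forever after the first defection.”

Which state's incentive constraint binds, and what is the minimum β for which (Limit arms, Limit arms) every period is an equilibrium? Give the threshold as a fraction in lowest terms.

Zenor; β ≥ 14/17

State A: cooperation gives 22 each period; deviation gives 25 once then 8 forever.
  22/(1−β) ≥ 25 + 8β/(1−β) ⇒ β ≥ 3/17.
Zenor: cooperation gives 12 each period; deviation gives 26 once then 9 forever.
  β ≥ 14/17.
Both must hold, so the binding constraint is Zenor's: β ≥ 14/17.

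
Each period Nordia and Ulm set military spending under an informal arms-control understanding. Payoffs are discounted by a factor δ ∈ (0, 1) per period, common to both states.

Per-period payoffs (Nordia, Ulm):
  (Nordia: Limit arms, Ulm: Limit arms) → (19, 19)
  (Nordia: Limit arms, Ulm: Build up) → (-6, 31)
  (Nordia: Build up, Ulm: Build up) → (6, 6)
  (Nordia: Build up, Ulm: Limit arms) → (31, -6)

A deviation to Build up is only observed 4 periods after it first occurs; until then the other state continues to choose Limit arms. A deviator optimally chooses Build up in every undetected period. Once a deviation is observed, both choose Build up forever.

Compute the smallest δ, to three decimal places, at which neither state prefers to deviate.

Deviating for the 4 undetected periods gains 31−19 = 12 per period over cooperation, then loses 19−6 = 13 per period forever once punishment starts.
Gain: 12(1 + δ + … + δ^3); loss: 13·δ^4/(1−δ).
No profitable deviation ⇔ 12(1−δ^4) ≤ 13·δ^4, i.e. δ^4 ≥ 12/(12+13) = 12/25.
Hence δ ≥ (12/25)^(1/4) ≈ 0.832.

0.832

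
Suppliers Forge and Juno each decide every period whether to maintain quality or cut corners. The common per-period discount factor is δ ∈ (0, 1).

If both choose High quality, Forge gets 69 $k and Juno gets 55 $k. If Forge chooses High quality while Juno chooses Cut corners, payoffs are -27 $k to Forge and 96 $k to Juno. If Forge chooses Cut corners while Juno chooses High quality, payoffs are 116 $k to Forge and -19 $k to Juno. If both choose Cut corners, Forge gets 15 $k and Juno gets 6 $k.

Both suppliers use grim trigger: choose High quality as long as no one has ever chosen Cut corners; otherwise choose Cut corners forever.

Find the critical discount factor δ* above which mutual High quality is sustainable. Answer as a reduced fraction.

47/101

Forge: cooperation gives 69 each period; deviation gives 116 once then 15 forever.
  69/(1−δ) ≥ 116 + 15δ/(1−δ) ⇒ δ ≥ 47/101.
Juno: cooperation gives 55 each period; deviation gives 96 once then 6 forever.
  δ ≥ 41/90.
Both must hold, so the binding constraint is Forge's: δ ≥ 47/101.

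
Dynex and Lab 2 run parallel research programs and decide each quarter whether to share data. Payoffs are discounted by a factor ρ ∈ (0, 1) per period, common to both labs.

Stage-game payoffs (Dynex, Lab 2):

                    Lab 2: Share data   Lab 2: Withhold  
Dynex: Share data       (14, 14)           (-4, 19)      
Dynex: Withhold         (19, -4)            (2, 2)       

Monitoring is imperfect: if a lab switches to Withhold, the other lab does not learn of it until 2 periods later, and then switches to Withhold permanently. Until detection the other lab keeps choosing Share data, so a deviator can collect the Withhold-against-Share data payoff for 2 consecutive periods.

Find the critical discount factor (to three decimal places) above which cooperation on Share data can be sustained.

A deviator earns 19 for 2 periods, then 2 forever; cooperating earns 14 forever. Multiplying the IC by (1−ρ):
14 ≥ 19(1−ρ^2) + 2ρ^2, so 17·ρ^2 ≥ 5 and ρ^2 ≥ 5/17.
ρ ≥ (5/17)^(1/2) ≈ 0.542.

0.542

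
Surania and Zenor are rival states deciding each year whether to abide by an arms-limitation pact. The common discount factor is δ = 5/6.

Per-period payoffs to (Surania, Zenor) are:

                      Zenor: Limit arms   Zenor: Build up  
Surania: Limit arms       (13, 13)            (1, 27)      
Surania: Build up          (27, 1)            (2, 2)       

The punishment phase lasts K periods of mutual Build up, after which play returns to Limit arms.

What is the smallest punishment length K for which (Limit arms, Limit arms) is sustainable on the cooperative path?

2

No profitable deviation requires (13−2)(δ+…+δ^K) ≥ 27−13, i.e. δ+…+δ^K ≥ 14/11 ≈ 1.2727.
With δ = 5/6, the partial sums are K=1: 0.8333, K=2: 1.5278.
K = 2 is the first length at which the sum reaches 1.2727.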